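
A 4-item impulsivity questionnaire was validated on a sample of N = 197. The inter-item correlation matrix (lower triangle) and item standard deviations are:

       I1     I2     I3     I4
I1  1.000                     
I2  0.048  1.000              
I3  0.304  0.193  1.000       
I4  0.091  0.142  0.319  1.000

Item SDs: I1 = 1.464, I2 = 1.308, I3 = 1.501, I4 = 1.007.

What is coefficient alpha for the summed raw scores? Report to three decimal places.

Σσ²ᵢ = 1.464² + 1.308² + 1.501² + 1.007² = 7.1212
Covariances σ_ij = r_ij · s_i · s_j:
  σ(I1,I2) = 0.048 × 1.464 × 1.308 = 0.0919
  σ(I1,I3) = 0.304 × 1.464 × 1.501 = 0.6680
  σ(I1,I4) = 0.091 × 1.464 × 1.007 = 0.1342
  σ(I2,I3) = 0.193 × 1.308 × 1.501 = 0.3789
  σ(I2,I4) = 0.142 × 1.308 × 1.007 = 0.1870
  σ(I3,I4) = 0.319 × 1.501 × 1.007 = 0.4822
σ²_T = Σσ²ᵢ + 2·Σσ_ij = 7.1212 + 2 × 1.9422 = 11.0056
α = (4/3)·(1 − 7.1212/11.0056) = 0.471

α = 0.471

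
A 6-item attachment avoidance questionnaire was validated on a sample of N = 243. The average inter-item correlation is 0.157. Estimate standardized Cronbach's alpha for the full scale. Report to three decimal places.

Standardized α = k·r̄ / (1 + (k−1)·r̄) = 6 × 0.157 / (1 + 5 × 0.157)
  = 0.9420 / 1.7850 = 0.528

α = 0.528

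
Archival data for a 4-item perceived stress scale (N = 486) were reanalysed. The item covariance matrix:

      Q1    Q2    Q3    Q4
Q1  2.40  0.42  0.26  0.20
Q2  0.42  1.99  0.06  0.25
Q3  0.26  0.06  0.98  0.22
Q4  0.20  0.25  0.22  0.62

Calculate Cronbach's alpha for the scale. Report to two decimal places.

Cronbach's alpha = 0.43

Σσ²ᵢ = 2.40 + 1.99 + 0.98 + 0.62 = 5.99
Sum of the distinct covariances = 1.41
total variance = 5.99 + 2 × 1.41 = 8.81
α = (k/(k−1))·(1 − Σσ²ᵢ/total variance) = (4/3)·(1 − 5.99/8.81) = 0.43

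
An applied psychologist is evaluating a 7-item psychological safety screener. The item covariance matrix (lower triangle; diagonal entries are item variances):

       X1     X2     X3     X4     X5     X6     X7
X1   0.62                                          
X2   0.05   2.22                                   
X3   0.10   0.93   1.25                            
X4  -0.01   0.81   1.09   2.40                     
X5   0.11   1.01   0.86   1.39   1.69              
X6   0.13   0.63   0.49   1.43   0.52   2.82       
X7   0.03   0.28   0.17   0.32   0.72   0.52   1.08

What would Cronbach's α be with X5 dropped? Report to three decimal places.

Remaining items: X1, X2, X3, X4, X6, X7 (k = 6).
Σσ²ᵢ = 0.62 + 2.22 + 1.25 + 2.40 + 2.82 + 1.08 = 10.39
Var(T) = 10.39 + 2 × 6.97 = 24.33
α (item deleted) = (6/5)·(1 − 10.39/24.33) = 0.688

Cronbach's α = 0.688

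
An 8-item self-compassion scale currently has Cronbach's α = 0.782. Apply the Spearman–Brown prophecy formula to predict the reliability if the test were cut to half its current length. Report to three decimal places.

predicted reliability = 0.642

Length factor m = 1/2
α' = m·α / (1 − (1−m)·α)
   = 1/2 × 0.782 / (1 − (1 − 1/2) × 0.782)
   = 0.3910 / 0.6090 = 0.642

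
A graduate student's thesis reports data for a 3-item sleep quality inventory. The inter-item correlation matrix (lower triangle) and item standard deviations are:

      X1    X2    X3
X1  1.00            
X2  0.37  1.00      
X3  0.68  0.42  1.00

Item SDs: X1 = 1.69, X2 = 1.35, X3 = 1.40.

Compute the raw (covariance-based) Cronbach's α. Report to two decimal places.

Σσ²ᵢ = 1.69² + 1.35² + 1.40² = 6.6386
Covariances σ_ij = r_ij · s_i · s_j:
  σ(X1,X2) = 0.37 × 1.69 × 1.35 = 0.8442
  σ(X1,X3) = 0.68 × 1.69 × 1.40 = 1.6089
  σ(X2,X3) = 0.42 × 1.35 × 1.40 = 0.7938
σ²_T = Σσ²ᵢ + 2·Σσ_ij = 6.6386 + 2 × 3.2469 = 13.1324
α = (3/2)·(1 − 6.6386/13.1324) = 0.74

α = 0.74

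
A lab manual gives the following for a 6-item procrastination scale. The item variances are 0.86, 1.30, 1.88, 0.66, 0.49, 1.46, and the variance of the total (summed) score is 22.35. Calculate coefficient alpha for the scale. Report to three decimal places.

Σσ²ᵢ = 0.86 + 1.30 + 1.88 + 0.66 + 0.49 + 1.46 = 6.65
α = (k/(k−1))·(1 − Σσ²ᵢ/σ²_T) = (6/5)·(1 − 6.65/22.35) = 0.843

coefficient alpha = 0.843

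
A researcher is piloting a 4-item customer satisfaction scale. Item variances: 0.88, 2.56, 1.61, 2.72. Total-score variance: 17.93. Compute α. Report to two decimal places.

Σσᵢ² = 0.88 + 2.56 + 1.61 + 2.72 = 7.77
α = (k/(k−1))·(1 − Σσᵢ²/Var(T)) = (4/3)·(1 − 7.77/17.93) = 0.76

α = 0.76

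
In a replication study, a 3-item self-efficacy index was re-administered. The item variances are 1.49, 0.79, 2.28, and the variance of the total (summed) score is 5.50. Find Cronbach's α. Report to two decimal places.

Cronbach's α = 0.26

sum of item variances = 1.49 + 0.79 + 2.28 = 4.56
α = (k/(k−1))·(1 − sum of item variances/Var(T)) = (3/2)·(1 − 4.56/5.50) = 0.26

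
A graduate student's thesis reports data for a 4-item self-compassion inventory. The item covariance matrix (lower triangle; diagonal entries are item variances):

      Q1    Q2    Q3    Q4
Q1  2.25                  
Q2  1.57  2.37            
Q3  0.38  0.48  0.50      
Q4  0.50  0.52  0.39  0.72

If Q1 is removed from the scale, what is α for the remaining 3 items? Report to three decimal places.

Remaining items: Q2, Q3, Q4 (k = 3).
Σσ²ᵢ = 2.37 + 0.50 + 0.72 = 3.59
total variance = 3.59 + 2 × 1.39 = 6.37
α (item deleted) = (3/2)·(1 − 3.59/6.37) = 0.655

α = 0.655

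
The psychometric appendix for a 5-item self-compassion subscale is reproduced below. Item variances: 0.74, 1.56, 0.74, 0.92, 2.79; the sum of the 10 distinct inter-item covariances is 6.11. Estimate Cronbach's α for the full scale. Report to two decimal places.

Σσ²ᵢ = 0.74 + 1.56 + 0.74 + 0.92 + 2.79 = 6.75
Sum of distinct covariances = 6.11
σ²_T = Σσ²ᵢ + 2·Σcov = 6.75 + 2 × 6.11 = 18.97
α = (5/4)·(1 − 6.75/18.97) = 0.81

α = 0.81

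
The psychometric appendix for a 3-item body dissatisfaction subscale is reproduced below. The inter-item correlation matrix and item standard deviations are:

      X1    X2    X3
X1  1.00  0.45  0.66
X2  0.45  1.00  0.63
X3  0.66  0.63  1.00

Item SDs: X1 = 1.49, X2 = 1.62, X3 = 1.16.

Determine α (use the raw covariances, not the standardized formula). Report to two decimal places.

α = 0.79

Σσ²ᵢ = 1.49² + 1.62² + 1.16² = 6.1901
Covariances σ_ij = r_ij · s_i · s_j:
  σ(X1,X2) = 0.45 × 1.49 × 1.62 = 1.0862
  σ(X1,X3) = 0.66 × 1.49 × 1.16 = 1.1407
  σ(X2,X3) = 0.63 × 1.62 × 1.16 = 1.1839
σ²_T = Σσ²ᵢ + 2·Σσ_ij = 6.1901 + 2 × 3.4108 = 13.0117
α = (3/2)·(1 − 6.1901/13.0117) = 0.79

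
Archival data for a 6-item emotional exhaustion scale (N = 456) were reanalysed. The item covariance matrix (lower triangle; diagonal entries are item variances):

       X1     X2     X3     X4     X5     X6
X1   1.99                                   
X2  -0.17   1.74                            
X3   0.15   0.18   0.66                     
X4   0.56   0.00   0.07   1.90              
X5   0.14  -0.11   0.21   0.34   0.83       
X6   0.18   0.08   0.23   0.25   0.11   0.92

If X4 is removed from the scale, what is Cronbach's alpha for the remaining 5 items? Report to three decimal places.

Remaining items: X1, X2, X3, X5, X6 (k = 5).
ΣVar(i) = 1.99 + 1.74 + 0.66 + 0.83 + 0.92 = 6.14
total variance = 6.14 + 2 × 1.00 = 8.14
α (item deleted) = (5/4)·(1 − 6.14/8.14) = 0.307

α = 0.307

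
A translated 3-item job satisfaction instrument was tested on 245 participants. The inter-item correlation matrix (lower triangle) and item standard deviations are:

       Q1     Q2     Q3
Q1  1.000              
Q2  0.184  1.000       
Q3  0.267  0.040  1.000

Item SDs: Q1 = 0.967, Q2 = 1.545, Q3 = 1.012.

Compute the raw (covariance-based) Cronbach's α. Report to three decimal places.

Cronbach's α = 0.324

Σσ²ᵢ = 0.967² + 1.545² + 1.012² = 4.3463
Covariances σ_ij = r_ij · s_i · s_j:
  σ(Q1,Q2) = 0.184 × 0.967 × 1.545 = 0.2749
  σ(Q1,Q3) = 0.267 × 0.967 × 1.012 = 0.2613
  σ(Q2,Q3) = 0.040 × 1.545 × 1.012 = 0.0625
σ²_T = Σσ²ᵢ + 2·Σσ_ij = 4.3463 + 2 × 0.5987 = 5.5437
α = (3/2)·(1 − 4.3463/5.5437) = 0.324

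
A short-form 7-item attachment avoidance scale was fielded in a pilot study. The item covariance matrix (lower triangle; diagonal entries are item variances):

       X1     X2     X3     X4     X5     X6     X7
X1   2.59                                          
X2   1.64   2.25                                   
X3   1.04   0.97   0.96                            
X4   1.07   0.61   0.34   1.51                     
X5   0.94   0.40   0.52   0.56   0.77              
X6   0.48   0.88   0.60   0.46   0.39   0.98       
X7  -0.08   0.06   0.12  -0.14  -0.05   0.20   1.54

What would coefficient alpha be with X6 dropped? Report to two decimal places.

α = 0.75

Remaining items: X1, X2, X3, X4, X5, X7 (k = 6).
ΣVar(i) = 2.59 + 2.25 + 0.96 + 1.51 + 0.77 + 1.54 = 9.62
total variance = 9.62 + 2 × 8.00 = 25.62
α (item deleted) = (6/5)·(1 − 9.62/25.62) = 0.75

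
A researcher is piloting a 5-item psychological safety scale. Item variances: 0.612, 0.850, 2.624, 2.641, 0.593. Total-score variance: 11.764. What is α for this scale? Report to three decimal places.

α = 0.472

ΣVar(i) = 0.612 + 0.850 + 2.624 + 2.641 + 0.593 = 7.320
α = (k/(k−1))·(1 − ΣVar(i)/σ²_T) = (5/4)·(1 − 7.320/11.764) = 0.472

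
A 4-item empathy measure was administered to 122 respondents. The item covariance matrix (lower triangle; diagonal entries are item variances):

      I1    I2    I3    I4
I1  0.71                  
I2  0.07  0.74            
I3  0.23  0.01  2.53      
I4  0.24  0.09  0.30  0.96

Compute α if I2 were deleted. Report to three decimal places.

Remaining items: I1, I3, I4 (k = 3).
Σσᵢ² = 0.71 + 2.53 + 0.96 = 4.20
σ²_T = 4.20 + 2 × 0.77 = 5.74
α (item deleted) = (3/2)·(1 − 4.20/5.74) = 0.402

α = 0.402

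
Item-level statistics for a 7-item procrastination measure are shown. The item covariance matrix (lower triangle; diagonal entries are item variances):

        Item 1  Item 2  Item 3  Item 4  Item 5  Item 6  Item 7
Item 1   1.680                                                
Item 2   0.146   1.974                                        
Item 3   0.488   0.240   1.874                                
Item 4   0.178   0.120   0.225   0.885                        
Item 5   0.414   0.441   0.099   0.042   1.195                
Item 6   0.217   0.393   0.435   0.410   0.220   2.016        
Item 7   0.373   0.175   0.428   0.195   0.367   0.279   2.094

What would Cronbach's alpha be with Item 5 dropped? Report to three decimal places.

Cronbach's alpha = 0.540

Remaining items: Item 1, Item 2, Item 3, Item 4, Item 6, Item 7 (k = 6).
sum of item variances = 1.680 + 1.974 + 1.874 + 0.885 + 2.016 + 2.094 = 10.523
total variance = 10.523 + 2 × 4.302 = 19.127
α (item deleted) = (6/5)·(1 − 10.523/19.127) = 0.540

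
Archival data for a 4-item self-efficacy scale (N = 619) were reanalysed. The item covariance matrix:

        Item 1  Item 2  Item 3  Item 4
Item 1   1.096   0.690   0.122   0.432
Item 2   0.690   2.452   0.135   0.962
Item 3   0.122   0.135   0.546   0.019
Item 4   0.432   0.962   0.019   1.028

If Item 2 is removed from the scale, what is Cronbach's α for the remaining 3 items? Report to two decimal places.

Remaining items: Item 1, Item 3, Item 4 (k = 3).
ΣVar(i) = 1.096 + 0.546 + 1.028 = 2.670
σ²_T = 2.670 + 2 × 0.573 = 3.816
α (item deleted) = (3/2)·(1 − 2.670/3.816) = 0.45

α = 0.45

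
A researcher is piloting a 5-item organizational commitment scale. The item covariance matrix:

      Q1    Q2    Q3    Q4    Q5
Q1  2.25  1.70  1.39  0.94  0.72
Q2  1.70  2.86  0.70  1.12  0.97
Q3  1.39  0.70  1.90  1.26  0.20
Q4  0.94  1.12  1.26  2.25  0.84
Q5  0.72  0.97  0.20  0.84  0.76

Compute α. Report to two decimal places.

α = 0.83

ΣVar(i) = 2.25 + 2.86 + 1.90 + 2.25 + 0.76 = 10.02
Sum of the distinct covariances = 9.84
σ²_total = 10.02 + 2 × 9.84 = 29.70
α = (k/(k−1))·(1 − ΣVar(i)/σ²_total) = (5/4)·(1 − 10.02/29.70) = 0.83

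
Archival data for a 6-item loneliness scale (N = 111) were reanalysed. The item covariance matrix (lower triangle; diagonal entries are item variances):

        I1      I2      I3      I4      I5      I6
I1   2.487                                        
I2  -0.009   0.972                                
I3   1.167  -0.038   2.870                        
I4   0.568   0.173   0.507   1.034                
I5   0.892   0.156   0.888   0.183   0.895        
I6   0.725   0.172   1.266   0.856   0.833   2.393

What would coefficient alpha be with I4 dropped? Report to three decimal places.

coefficient alpha = 0.697

Remaining items: I1, I2, I3, I5, I6 (k = 5).
Σσᵢ² = 2.487 + 0.972 + 2.870 + 0.895 + 2.393 = 9.617
Var(T) = 9.617 + 2 × 6.052 = 21.721
α (item deleted) = (5/4)·(1 − 9.617/21.721) = 0.697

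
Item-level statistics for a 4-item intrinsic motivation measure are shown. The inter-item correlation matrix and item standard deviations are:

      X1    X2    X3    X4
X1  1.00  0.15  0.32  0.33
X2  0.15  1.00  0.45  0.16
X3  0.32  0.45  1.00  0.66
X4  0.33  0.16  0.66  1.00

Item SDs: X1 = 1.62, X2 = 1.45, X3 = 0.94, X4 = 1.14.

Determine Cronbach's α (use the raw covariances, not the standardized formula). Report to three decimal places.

Σσ²ᵢ = 1.62² + 1.45² + 0.94² + 1.14² = 6.9101
Covariances σ_ij = r_ij · s_i · s_j:
  σ(X1,X2) = 0.15 × 1.62 × 1.45 = 0.3523
  σ(X1,X3) = 0.32 × 1.62 × 0.94 = 0.4873
  σ(X1,X4) = 0.33 × 1.62 × 1.14 = 0.6094
  σ(X2,X3) = 0.45 × 1.45 × 0.94 = 0.6133
  σ(X2,X4) = 0.16 × 1.45 × 1.14 = 0.2645
  σ(X3,X4) = 0.66 × 0.94 × 1.14 = 0.7073
σ²_T = Σσ²ᵢ + 2·Σσ_ij = 6.9101 + 2 × 3.0341 = 12.9783
α = (4/3)·(1 − 6.9101/12.9783) = 0.623

Cronbach's α = 0.623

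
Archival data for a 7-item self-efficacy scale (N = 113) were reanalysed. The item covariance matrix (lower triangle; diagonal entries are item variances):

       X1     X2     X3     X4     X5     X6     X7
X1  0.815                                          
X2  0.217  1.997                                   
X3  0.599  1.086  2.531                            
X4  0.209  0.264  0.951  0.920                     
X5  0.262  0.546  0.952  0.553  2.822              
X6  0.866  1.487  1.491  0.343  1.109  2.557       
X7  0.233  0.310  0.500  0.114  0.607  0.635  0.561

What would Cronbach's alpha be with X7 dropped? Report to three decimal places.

Remaining items: X1, X2, X3, X4, X5, X6 (k = 6).
Σσ²ᵢ = 0.815 + 1.997 + 2.531 + 0.920 + 2.822 + 2.557 = 11.642
σ²_total = 11.642 + 2 × 10.935 = 33.512
α (item deleted) = (6/5)·(1 − 11.642/33.512) = 0.783

α = 0.783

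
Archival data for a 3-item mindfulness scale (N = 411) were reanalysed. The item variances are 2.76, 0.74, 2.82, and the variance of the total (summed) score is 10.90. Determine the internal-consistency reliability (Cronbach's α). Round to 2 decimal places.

Cronbach's α = 0.63

ΣVar(i) = 2.76 + 0.74 + 2.82 = 6.32
α = (k/(k−1))·(1 − ΣVar(i)/total variance) = (3/2)·(1 − 6.32/10.90) = 0.63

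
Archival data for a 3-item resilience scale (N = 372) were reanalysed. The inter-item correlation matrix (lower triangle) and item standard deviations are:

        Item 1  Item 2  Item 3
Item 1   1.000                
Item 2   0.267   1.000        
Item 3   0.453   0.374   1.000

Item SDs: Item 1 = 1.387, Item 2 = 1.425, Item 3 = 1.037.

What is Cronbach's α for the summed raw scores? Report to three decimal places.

Σσ²ᵢ = 1.387² + 1.425² + 1.037² = 5.0298
Covariances σ_ij = r_ij · s_i · s_j:
  σ(Item 1,Item 2) = 0.267 × 1.387 × 1.425 = 0.5277
  σ(Item 1,Item 3) = 0.453 × 1.387 × 1.037 = 0.6516
  σ(Item 2,Item 3) = 0.374 × 1.425 × 1.037 = 0.5527
σ²_T = Σσ²ᵢ + 2·Σσ_ij = 5.0298 + 2 × 1.7320 = 8.4938
α = (3/2)·(1 − 5.0298/8.4938) = 0.612

Cronbach's α = 0.612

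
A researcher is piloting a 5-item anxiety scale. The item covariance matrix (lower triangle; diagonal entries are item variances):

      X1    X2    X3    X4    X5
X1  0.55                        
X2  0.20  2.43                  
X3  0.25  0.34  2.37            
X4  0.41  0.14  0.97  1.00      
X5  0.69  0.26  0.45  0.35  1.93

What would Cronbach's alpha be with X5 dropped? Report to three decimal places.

α = 0.562

Remaining items: X1, X2, X3, X4 (k = 4).
ΣVar(i) = 0.55 + 2.43 + 2.37 + 1.00 = 6.35
total variance = 6.35 + 2 × 2.31 = 10.97
α (item deleted) = (4/3)·(1 − 6.35/10.97) = 0.562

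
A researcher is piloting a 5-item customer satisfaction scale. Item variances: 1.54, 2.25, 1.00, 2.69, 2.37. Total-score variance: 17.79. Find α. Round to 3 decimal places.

α = 0.558

sum of item variances = 1.54 + 2.25 + 1.00 + 2.69 + 2.37 = 9.85
α = (k/(k−1))·(1 − sum of item variances/σ²_T) = (5/4)·(1 − 9.85/17.79) = 0.558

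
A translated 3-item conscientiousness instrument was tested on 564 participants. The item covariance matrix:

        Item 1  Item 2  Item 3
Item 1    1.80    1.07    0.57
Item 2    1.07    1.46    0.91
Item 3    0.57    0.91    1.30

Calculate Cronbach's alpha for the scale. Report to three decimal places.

Cronbach's alpha = 0.792

sum of item variances = 1.80 + 1.46 + 1.30 = 4.56
Sum of the distinct covariances = 2.55
σ²_T = 4.56 + 2 × 2.55 = 9.66
α = (k/(k−1))·(1 − sum of item variances/σ²_T) = (3/2)·(1 − 4.56/9.66) = 0.792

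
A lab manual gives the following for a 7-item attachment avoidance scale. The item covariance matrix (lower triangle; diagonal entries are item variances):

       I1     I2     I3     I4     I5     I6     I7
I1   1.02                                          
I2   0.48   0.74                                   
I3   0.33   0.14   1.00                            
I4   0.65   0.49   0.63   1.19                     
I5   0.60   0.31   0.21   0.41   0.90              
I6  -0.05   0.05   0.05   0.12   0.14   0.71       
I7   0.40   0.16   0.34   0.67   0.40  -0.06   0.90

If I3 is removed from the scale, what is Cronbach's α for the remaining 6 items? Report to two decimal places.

Remaining items: I1, I2, I4, I5, I6, I7 (k = 6).
sum of item variances = 1.02 + 0.74 + 1.19 + 0.90 + 0.71 + 0.90 = 5.46
Var(T) = 5.46 + 2 × 4.77 = 15.00
α (item deleted) = (6/5)·(1 − 5.46/15.00) = 0.76

α = 0.76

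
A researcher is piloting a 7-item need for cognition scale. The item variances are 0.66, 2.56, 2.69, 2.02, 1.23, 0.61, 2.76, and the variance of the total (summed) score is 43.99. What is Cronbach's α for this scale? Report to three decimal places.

α = 0.834

Σσᵢ² = 0.66 + 2.56 + 2.69 + 2.02 + 1.23 + 0.61 + 2.76 = 12.53
α = (k/(k−1))·(1 − Σσᵢ²/Var(T)) = (7/6)·(1 − 12.53/43.99) = 0.834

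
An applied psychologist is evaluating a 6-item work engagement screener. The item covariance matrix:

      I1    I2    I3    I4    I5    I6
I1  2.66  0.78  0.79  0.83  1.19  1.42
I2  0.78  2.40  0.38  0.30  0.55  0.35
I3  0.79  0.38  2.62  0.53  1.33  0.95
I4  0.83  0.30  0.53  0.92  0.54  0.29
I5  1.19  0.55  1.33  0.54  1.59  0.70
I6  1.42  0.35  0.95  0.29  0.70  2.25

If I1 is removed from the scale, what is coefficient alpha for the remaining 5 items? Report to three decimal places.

α = 0.685

Remaining items: I2, I3, I4, I5, I6 (k = 5).
sum of item variances = 2.40 + 2.62 + 0.92 + 1.59 + 2.25 = 9.78
σ²_T = 9.78 + 2 × 5.92 = 21.62
α (item deleted) = (5/4)·(1 − 9.78/21.62) = 0.685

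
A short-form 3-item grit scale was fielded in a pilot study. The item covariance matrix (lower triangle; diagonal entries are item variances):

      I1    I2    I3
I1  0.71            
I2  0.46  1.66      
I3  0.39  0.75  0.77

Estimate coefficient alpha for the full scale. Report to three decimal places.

Σσ²ᵢ = 0.71 + 1.66 + 0.77 = 3.14
Σ_{i<j} σ_ij = 1.60
σ²_total = 3.14 + 2 × 1.60 = 6.34
α = (k/(k−1))·(1 − Σσ²ᵢ/σ²_total) = (3/2)·(1 − 3.14/6.34) = 0.757

coefficient alpha = 0.757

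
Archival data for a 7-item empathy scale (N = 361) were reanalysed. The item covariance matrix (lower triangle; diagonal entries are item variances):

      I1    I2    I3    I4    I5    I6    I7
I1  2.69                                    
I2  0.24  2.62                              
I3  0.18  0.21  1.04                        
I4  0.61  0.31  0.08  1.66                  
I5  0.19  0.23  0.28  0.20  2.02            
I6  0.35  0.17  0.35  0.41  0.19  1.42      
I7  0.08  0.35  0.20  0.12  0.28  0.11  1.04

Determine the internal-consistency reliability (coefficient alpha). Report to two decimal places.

coefficient alpha = 0.53

Σσ²ᵢ = 2.69 + 2.62 + 1.04 + 1.66 + 2.02 + 1.42 + 1.04 = 12.49
Sum of the distinct covariances = 5.14
total variance = 12.49 + 2 × 5.14 = 22.77
α = (k/(k−1))·(1 − Σσ²ᵢ/total variance) = (7/6)·(1 − 12.49/22.77) = 0.53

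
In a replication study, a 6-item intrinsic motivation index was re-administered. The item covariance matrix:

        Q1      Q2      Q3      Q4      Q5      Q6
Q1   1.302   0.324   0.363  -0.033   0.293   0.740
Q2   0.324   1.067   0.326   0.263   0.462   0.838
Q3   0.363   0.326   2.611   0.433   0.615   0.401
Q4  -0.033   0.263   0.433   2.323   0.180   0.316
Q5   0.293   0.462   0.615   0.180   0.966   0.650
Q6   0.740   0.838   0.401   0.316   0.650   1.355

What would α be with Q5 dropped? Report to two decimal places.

α = 0.60

Remaining items: Q1, Q2, Q3, Q4, Q6 (k = 5).
ΣVar(i) = 1.302 + 1.067 + 2.611 + 2.323 + 1.355 = 8.658
σ²_T = 8.658 + 2 × 3.971 = 16.600
α (item deleted) = (5/4)·(1 − 8.658/16.600) = 0.60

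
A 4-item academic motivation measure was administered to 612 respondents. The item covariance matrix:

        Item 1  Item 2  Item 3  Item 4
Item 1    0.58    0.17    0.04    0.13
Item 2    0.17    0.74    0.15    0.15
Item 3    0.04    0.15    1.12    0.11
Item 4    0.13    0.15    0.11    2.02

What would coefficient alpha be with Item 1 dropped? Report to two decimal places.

Remaining items: Item 2, Item 3, Item 4 (k = 3).
Σσᵢ² = 0.74 + 1.12 + 2.02 = 3.88
Var(T) = 3.88 + 2 × 0.41 = 4.70
α (item deleted) = (3/2)·(1 − 3.88/4.70) = 0.26

α = 0.26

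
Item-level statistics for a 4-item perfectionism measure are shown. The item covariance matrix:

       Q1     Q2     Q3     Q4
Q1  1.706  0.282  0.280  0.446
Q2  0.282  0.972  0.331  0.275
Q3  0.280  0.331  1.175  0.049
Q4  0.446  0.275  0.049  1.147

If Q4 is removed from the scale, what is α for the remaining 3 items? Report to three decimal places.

Remaining items: Q1, Q2, Q3 (k = 3).
Σσᵢ² = 1.706 + 0.972 + 1.175 = 3.853
σ²_total = 3.853 + 2 × 0.893 = 5.639
α (item deleted) = (3/2)·(1 − 3.853/5.639) = 0.475

α = 0.475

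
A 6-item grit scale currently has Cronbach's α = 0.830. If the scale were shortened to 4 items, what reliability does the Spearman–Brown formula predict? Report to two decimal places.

Length factor m = 4/6 = 0.6667
α' = m·α / (1 − (1−m)·α)
   = 4/6 × 0.830 / (1 − (1 − 4/6) × 0.830)
   = 0.5533 / 0.7233 = 0.76

predicted reliability = 0.76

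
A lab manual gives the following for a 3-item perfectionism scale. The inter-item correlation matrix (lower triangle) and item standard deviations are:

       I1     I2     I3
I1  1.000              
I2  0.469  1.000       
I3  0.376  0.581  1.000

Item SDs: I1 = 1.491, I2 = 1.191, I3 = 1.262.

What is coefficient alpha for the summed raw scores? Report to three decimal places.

Σσ²ᵢ = 1.491² + 1.191² + 1.262² = 5.2342
Covariances σ_ij = r_ij · s_i · s_j:
  σ(I1,I2) = 0.469 × 1.491 × 1.191 = 0.8328
  σ(I1,I3) = 0.376 × 1.491 × 1.262 = 0.7075
  σ(I2,I3) = 0.581 × 1.191 × 1.262 = 0.8733
σ²_T = Σσ²ᵢ + 2·Σσ_ij = 5.2342 + 2 × 2.4136 = 10.0614
α = (3/2)·(1 − 5.2342/10.0614) = 0.720

coefficient alpha = 0.720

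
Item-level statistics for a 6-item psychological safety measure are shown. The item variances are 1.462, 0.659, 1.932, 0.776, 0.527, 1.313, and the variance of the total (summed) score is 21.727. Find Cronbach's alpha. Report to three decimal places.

ΣVar(i) = 1.462 + 0.659 + 1.932 + 0.776 + 0.527 + 1.313 = 6.669
α = (k/(k−1))·(1 − ΣVar(i)/Var(T)) = (6/5)·(1 − 6.669/21.727) = 0.832

α = 0.832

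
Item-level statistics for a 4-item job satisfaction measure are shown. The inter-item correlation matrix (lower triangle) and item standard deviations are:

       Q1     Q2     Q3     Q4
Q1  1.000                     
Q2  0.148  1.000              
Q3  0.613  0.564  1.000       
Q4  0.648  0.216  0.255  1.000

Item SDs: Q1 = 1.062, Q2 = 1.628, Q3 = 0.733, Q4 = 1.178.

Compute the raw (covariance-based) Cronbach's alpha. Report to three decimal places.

Σσ²ᵢ = 1.062² + 1.628² + 0.733² + 1.178² = 5.7032
Covariances σ_ij = r_ij · s_i · s_j:
  σ(Q1,Q2) = 0.148 × 1.062 × 1.628 = 0.2559
  σ(Q1,Q3) = 0.613 × 1.062 × 0.733 = 0.4772
  σ(Q1,Q4) = 0.648 × 1.062 × 1.178 = 0.8107
  σ(Q2,Q3) = 0.564 × 1.628 × 0.733 = 0.6730
  σ(Q2,Q4) = 0.216 × 1.628 × 1.178 = 0.4142
  σ(Q3,Q4) = 0.255 × 0.733 × 1.178 = 0.2202
σ²_T = Σσ²ᵢ + 2·Σσ_ij = 5.7032 + 2 × 2.8512 = 11.4056
α = (4/3)·(1 − 5.7032/11.4056) = 0.667

Cronbach's alpha = 0.667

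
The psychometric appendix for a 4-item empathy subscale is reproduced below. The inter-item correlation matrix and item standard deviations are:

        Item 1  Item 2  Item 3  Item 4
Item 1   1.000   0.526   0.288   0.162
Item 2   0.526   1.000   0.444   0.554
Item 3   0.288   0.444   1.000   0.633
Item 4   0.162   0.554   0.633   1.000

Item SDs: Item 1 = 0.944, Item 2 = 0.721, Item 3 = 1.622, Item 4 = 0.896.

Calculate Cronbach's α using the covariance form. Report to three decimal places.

Σσ²ᵢ = 0.944² + 0.721² + 1.622² + 0.896² = 4.8447
Covariances σ_ij = r_ij · s_i · s_j:
  σ(Item 1,Item 2) = 0.526 × 0.944 × 0.721 = 0.3580
  σ(Item 1,Item 3) = 0.288 × 0.944 × 1.622 = 0.4410
  σ(Item 1,Item 4) = 0.162 × 0.944 × 0.896 = 0.1370
  σ(Item 2,Item 3) = 0.444 × 0.721 × 1.622 = 0.5192
  σ(Item 2,Item 4) = 0.554 × 0.721 × 0.896 = 0.3579
  σ(Item 3,Item 4) = 0.633 × 1.622 × 0.896 = 0.9199
σ²_T = Σσ²ᵢ + 2·Σσ_ij = 4.8447 + 2 × 2.7330 = 10.3107
α = (4/3)·(1 − 4.8447/10.3107) = 0.707

α = 0.707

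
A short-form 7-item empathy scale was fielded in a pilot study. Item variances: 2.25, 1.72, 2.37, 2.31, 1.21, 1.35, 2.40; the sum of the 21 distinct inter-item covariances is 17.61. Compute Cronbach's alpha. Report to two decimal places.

Cronbach's alpha = 0.84

ΣVar(i) = 2.25 + 1.72 + 2.37 + 2.31 + 1.21 + 1.35 + 2.40 = 13.61
Sum of distinct covariances = 17.61
σ²_T = ΣVar(i) + 2·Σcov = 13.61 + 2 × 17.61 = 48.83
α = (7/6)·(1 − 13.61/48.83) = 0.84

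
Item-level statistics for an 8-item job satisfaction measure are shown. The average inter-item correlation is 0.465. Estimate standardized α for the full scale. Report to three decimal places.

Standardized α = k·r̄ / (1 + (k−1)·r̄) = 8 × 0.465 / (1 + 7 × 0.465)
  = 3.7200 / 4.2550 = 0.874

α = 0.874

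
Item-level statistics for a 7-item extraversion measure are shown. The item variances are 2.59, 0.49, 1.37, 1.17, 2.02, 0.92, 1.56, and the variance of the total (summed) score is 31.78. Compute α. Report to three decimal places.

α = 0.795

sum of item variances = 2.59 + 0.49 + 1.37 + 1.17 + 2.02 + 0.92 + 1.56 = 10.12
α = (k/(k−1))·(1 − sum of item variances/total variance) = (7/6)·(1 − 10.12/31.78) = 0.795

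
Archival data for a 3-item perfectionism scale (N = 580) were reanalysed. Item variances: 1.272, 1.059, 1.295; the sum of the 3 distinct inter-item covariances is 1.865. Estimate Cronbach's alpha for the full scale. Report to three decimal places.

α = 0.761

sum of item variances = 1.272 + 1.059 + 1.295 = 3.626
Sum of distinct covariances = 1.865
total variance = sum of item variances + 2·Σcov = 3.626 + 2 × 1.865 = 7.356
α = (3/2)·(1 − 3.626/7.356) = 0.761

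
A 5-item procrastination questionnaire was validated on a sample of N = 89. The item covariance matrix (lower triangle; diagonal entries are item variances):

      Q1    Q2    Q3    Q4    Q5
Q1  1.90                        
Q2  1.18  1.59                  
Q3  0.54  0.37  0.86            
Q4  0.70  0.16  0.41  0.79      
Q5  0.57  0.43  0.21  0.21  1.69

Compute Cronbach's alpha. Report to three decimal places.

Cronbach's alpha = 0.729

Σσ²ᵢ = 1.90 + 1.59 + 0.86 + 0.79 + 1.69 = 6.83
Sum of the distinct covariances = 4.78
σ²_T = 6.83 + 2 × 4.78 = 16.39
α = (k/(k−1))·(1 − Σσ²ᵢ/σ²_T) = (5/4)·(1 − 6.83/16.39) = 0.729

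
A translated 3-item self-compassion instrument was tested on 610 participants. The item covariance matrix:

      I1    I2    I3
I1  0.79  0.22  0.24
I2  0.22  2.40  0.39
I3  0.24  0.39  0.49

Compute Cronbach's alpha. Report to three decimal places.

Σσᵢ² = 0.79 + 2.40 + 0.49 = 3.68
Sum of the distinct covariances = 0.85
σ²_total = 3.68 + 2 × 0.85 = 5.38
α = (k/(k−1))·(1 − Σσᵢ²/σ²_total) = (3/2)·(1 − 3.68/5.38) = 0.474

α = 0.474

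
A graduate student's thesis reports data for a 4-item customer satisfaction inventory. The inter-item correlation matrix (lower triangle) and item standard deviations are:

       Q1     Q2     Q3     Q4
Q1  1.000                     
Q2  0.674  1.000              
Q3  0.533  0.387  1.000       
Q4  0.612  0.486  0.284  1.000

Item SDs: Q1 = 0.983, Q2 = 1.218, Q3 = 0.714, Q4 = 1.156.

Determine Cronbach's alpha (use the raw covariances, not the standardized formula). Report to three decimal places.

α = 0.791

Σσ²ᵢ = 0.983² + 1.218² + 0.714² + 1.156² = 4.2959
Covariances σ_ij = r_ij · s_i · s_j:
  σ(Q1,Q2) = 0.674 × 0.983 × 1.218 = 0.8070
  σ(Q1,Q3) = 0.533 × 0.983 × 0.714 = 0.3741
  σ(Q1,Q4) = 0.612 × 0.983 × 1.156 = 0.6954
  σ(Q2,Q3) = 0.387 × 1.218 × 0.714 = 0.3366
  σ(Q2,Q4) = 0.486 × 1.218 × 1.156 = 0.6843
  σ(Q3,Q4) = 0.284 × 0.714 × 1.156 = 0.2344
σ²_T = Σσ²ᵢ + 2·Σσ_ij = 4.2959 + 2 × 3.1318 = 10.5595
α = (4/3)·(1 − 4.2959/10.5595) = 0.791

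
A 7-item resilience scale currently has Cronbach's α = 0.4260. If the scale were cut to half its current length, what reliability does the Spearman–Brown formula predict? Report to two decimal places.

Length factor m = 1/2
α' = m·α / (1 − (1−m)·α)
   = 1/2 × 0.4260 / (1 − (1 − 1/2) × 0.4260)
   = 0.2130 / 0.7870 = 0.27

predicted reliability = 0.27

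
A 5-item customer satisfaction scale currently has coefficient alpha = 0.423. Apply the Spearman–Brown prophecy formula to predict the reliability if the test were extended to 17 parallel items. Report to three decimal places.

predicted reliability = 0.714

Length factor m = 17/5 = 3.4000
α' = m·α / (1 + (m−1)·α)
   = 17/5 × 0.423 / (1 + (17/5 − 1) × 0.423)
   = 1.4382 / 2.0152 = 0.714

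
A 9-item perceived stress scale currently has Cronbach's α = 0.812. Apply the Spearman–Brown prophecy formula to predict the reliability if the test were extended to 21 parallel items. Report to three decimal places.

Length factor m = 21/9 = 2.3333
α' = m·α / (1 + (m−1)·α)
   = 21/9 × 0.812 / (1 + (21/9 − 1) × 0.812)
   = 1.8947 / 2.0827 = 0.910

predicted reliability = 0.910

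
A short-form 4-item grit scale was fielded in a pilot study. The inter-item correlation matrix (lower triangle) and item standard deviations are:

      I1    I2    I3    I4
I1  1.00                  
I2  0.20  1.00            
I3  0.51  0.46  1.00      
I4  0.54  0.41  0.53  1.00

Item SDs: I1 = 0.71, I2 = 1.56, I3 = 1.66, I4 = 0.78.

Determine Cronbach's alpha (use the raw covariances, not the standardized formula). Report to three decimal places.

Σσ²ᵢ = 0.71² + 1.56² + 1.66² + 0.78² = 6.3017
Covariances σ_ij = r_ij · s_i · s_j:
  σ(I1,I2) = 0.20 × 0.71 × 1.56 = 0.2215
  σ(I1,I3) = 0.51 × 0.71 × 1.66 = 0.6011
  σ(I1,I4) = 0.54 × 0.71 × 0.78 = 0.2991
  σ(I2,I3) = 0.46 × 1.56 × 1.66 = 1.1912
  σ(I2,I4) = 0.41 × 1.56 × 0.78 = 0.4989
  σ(I3,I4) = 0.53 × 1.66 × 0.78 = 0.6862
σ²_T = Σσ²ᵢ + 2·Σσ_ij = 6.3017 + 2 × 3.4980 = 13.2977
α = (4/3)·(1 − 6.3017/13.2977) = 0.701

α = 0.701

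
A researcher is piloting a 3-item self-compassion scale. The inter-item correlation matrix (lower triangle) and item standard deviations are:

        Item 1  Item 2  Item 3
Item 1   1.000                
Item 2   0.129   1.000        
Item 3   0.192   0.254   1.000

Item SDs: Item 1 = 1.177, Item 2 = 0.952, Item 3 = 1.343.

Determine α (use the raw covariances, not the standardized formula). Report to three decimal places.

α = 0.411

Σσ²ᵢ = 1.177² + 0.952² + 1.343² = 4.0953
Covariances σ_ij = r_ij · s_i · s_j:
  σ(Item 1,Item 2) = 0.129 × 1.177 × 0.952 = 0.1445
  σ(Item 1,Item 3) = 0.192 × 1.177 × 1.343 = 0.3035
  σ(Item 2,Item 3) = 0.254 × 0.952 × 1.343 = 0.3247
σ²_T = Σσ²ᵢ + 2·Σσ_ij = 4.0953 + 2 × 0.7727 = 5.6407
α = (3/2)·(1 − 4.0953/5.6407) = 0.411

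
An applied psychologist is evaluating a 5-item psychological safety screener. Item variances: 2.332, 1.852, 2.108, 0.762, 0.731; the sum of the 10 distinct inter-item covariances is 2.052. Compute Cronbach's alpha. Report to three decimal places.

α = 0.431

ΣVar(i) = 2.332 + 1.852 + 2.108 + 0.762 + 0.731 = 7.785
Sum of distinct covariances = 2.052
σ²_total = ΣVar(i) + 2·Σcov = 7.785 + 2 × 2.052 = 11.889
α = (5/4)·(1 − 7.785/11.889) = 0.431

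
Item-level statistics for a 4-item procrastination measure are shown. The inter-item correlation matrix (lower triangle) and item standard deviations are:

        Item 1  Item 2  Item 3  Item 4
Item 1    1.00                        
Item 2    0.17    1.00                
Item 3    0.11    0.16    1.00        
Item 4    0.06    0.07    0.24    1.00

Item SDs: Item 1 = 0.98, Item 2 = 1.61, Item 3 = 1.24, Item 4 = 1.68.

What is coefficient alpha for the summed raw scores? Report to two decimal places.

α = 0.37

Σσ²ᵢ = 0.98² + 1.61² + 1.24² + 1.68² = 7.9125
Covariances σ_ij = r_ij · s_i · s_j:
  σ(Item 1,Item 2) = 0.17 × 0.98 × 1.61 = 0.2682
  σ(Item 1,Item 3) = 0.11 × 0.98 × 1.24 = 0.1337
  σ(Item 1,Item 4) = 0.06 × 0.98 × 1.68 = 0.0988
  σ(Item 2,Item 3) = 0.16 × 1.61 × 1.24 = 0.3194
  σ(Item 2,Item 4) = 0.07 × 1.61 × 1.68 = 0.1893
  σ(Item 3,Item 4) = 0.24 × 1.24 × 1.68 = 0.5000
σ²_T = Σσ²ᵢ + 2·Σσ_ij = 7.9125 + 2 × 1.5094 = 10.9313
α = (4/3)·(1 − 7.9125/10.9313) = 0.37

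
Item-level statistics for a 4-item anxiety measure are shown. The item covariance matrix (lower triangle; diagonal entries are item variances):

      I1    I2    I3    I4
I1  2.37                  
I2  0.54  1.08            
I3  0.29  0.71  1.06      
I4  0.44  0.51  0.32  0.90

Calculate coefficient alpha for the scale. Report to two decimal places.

coefficient alpha = 0.68

Σσᵢ² = 2.37 + 1.08 + 1.06 + 0.90 = 5.41
Sum of off-diagonal covariances = 2.81
σ²_T = 5.41 + 2 × 2.81 = 11.03
α = (k/(k−1))·(1 − Σσᵢ²/σ²_T) = (4/3)·(1 − 5.41/11.03) = 0.68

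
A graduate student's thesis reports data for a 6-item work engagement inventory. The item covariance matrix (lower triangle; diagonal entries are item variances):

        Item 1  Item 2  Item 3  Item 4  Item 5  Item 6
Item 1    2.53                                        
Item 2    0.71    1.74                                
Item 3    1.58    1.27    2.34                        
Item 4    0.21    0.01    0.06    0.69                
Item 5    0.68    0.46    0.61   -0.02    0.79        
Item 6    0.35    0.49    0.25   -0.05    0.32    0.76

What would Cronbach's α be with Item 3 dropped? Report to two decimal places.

Remaining items: Item 1, Item 2, Item 4, Item 5, Item 6 (k = 5).
ΣVar(i) = 2.53 + 1.74 + 0.69 + 0.79 + 0.76 = 6.51
Var(T) = 6.51 + 2 × 3.16 = 12.83
α (item deleted) = (5/4)·(1 − 6.51/12.83) = 0.62

Cronbach's α = 0.62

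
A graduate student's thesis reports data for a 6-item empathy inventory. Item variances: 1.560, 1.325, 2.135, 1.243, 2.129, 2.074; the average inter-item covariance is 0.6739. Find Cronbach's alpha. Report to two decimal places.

α = 0.79

sum of item variances = 1.560 + 1.325 + 2.135 + 1.243 + 2.129 + 2.074 = 10.466
Sum of the 15 distinct covariances = 15 × 0.6739 = 10.1085
Var(T) = sum of item variances + 2·Σcov = 10.466 + 2 × 10.1085 = 30.6830
α = (6/5)·(1 − 10.466/30.6830) = 0.79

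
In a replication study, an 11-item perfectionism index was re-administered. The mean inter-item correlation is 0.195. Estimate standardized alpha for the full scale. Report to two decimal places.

Standardized α = k·r̄ / (1 + (k−1)·r̄) = 11 × 0.195 / (1 + 10 × 0.195)
  = 2.1450 / 2.9500 = 0.73

standardized alpha = 0.73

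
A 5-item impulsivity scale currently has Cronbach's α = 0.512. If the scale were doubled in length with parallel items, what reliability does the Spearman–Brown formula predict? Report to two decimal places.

predicted reliability = 0.68

Length factor m = 2
α' = m·α / (1 + (m−1)·α)
   = 2 × 0.512 / (1 + (2 − 1) × 0.512)
   = 1.0240 / 1.5120 = 0.68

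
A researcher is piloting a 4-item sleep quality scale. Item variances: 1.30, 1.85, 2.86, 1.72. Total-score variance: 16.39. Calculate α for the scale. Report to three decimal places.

Σσ²ᵢ = 1.30 + 1.85 + 2.86 + 1.72 = 7.73
α = (k/(k−1))·(1 − Σσ²ᵢ/σ²_total) = (4/3)·(1 − 7.73/16.39) = 0.704

α = 0.704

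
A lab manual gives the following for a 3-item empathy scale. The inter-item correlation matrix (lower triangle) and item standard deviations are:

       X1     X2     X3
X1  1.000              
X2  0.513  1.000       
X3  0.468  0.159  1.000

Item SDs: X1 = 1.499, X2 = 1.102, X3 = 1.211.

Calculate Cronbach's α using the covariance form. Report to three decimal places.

α = 0.655

Σσ²ᵢ = 1.499² + 1.102² + 1.211² = 4.9279
Covariances σ_ij = r_ij · s_i · s_j:
  σ(X1,X2) = 0.513 × 1.499 × 1.102 = 0.8474
  σ(X1,X3) = 0.468 × 1.499 × 1.211 = 0.8496
  σ(X2,X3) = 0.159 × 1.102 × 1.211 = 0.2122
σ²_T = Σσ²ᵢ + 2·Σσ_ij = 4.9279 + 2 × 1.9092 = 8.7463
α = (3/2)·(1 − 4.9279/8.7463) = 0.655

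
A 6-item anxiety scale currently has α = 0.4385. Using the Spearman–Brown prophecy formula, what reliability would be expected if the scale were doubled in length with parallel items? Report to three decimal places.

Length factor m = 2
α' = m·α / (1 + (m−1)·α)
   = 2 × 0.4385 / (1 + (2 − 1) × 0.4385)
   = 0.8770 / 1.4385 = 0.610

predicted reliability = 0.610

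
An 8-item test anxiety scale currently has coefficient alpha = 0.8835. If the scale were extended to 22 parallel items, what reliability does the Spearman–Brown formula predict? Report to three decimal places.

predicted reliability = 0.954

Length factor m = 22/8 = 2.7500
α' = m·α / (1 + (m−1)·α)
   = 22/8 × 0.8835 / (1 + (22/8 − 1) × 0.8835)
   = 2.4296 / 2.5461 = 0.954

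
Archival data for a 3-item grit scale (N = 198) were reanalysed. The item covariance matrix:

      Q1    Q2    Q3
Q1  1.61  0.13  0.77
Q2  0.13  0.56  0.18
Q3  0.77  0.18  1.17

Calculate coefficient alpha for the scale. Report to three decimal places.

α = 0.589

Σσ²ᵢ = 1.61 + 0.56 + 1.17 = 3.34
Sum of off-diagonal covariances = 1.08
σ²_total = 3.34 + 2 × 1.08 = 5.50
α = (k/(k−1))·(1 − Σσ²ᵢ/σ²_total) = (3/2)·(1 − 3.34/5.50) = 0.589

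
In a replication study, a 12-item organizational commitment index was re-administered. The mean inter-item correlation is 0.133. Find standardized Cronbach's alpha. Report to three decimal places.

α = 0.648

Standardized α = k·r̄ / (1 + (k−1)·r̄) = 12 × 0.133 / (1 + 11 × 0.133)
  = 1.5960 / 2.4630 = 0.648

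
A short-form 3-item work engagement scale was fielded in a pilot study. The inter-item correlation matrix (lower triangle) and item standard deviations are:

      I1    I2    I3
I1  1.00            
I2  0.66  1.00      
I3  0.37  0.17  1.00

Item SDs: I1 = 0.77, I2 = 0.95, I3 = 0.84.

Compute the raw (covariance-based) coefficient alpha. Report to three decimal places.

Σσ²ᵢ = 0.77² + 0.95² + 0.84² = 2.2010
Covariances σ_ij = r_ij · s_i · s_j:
  σ(I1,I2) = 0.66 × 0.77 × 0.95 = 0.4828
  σ(I1,I3) = 0.37 × 0.77 × 0.84 = 0.2393
  σ(I2,I3) = 0.17 × 0.95 × 0.84 = 0.1357
σ²_T = Σσ²ᵢ + 2·Σσ_ij = 2.2010 + 2 × 0.8578 = 3.9166
α = (3/2)·(1 − 2.2010/3.9166) = 0.657

α = 0.657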